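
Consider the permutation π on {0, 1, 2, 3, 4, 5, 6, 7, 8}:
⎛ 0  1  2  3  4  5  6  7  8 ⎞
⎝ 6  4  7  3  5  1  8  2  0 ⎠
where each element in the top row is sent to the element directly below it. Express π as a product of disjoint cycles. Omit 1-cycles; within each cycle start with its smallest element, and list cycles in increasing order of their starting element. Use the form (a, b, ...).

From 0: 0 → 6 → 8 → 0, closing the cycle (0, 6, 8).
Repeating from the next unused element and collecting all non-trivial cycles gives (0, 6, 8)(1, 4, 5)(2, 7).

(0, 6, 8)(1, 4, 5)(2, 7)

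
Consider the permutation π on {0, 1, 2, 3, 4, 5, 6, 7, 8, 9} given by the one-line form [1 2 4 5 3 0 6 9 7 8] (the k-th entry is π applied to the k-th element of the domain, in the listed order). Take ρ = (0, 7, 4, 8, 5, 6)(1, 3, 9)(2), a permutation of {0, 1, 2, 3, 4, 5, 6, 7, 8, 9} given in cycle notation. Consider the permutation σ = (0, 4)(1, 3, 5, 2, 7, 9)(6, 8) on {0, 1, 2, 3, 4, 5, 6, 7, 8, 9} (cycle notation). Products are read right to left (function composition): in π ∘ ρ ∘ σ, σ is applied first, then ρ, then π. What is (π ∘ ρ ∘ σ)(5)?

4

Apply the permutations in order: σ(5) = 2, then ρ(2) = 2, then π(2) = 4. So (π ∘ ρ ∘ σ)(5) = 4.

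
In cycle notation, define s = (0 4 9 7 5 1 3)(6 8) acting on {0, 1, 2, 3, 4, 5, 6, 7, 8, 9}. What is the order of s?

14

The disjoint cycles have lengths 7, 2, 1.
The order is lcm(7, 2) = 14.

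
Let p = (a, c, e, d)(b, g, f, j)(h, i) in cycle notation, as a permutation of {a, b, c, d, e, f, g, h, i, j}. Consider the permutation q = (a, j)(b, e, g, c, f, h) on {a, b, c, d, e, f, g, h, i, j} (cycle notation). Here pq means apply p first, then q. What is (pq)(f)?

(pq)(f) = q(p(f)). p(f) = j, then q(j) = a. So (pq)(f) = a.

a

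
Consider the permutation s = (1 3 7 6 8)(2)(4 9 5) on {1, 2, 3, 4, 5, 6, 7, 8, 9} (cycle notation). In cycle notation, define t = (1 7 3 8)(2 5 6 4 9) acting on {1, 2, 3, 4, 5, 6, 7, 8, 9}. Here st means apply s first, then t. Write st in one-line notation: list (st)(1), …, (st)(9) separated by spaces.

8 5 3 2 9 1 4 7 6

(st)(x) = t(s(x)). Computing each image: t(s(1)) = t(3) = 8, t(s(2)) = t(2) = 5, t(s(3)) = t(7) = 3, t(s(4)) = t(9) = 2, t(s(5)) = t(4) = 9, t(s(6)) = t(8) = 1, t(s(7)) = t(6) = 4, t(s(8)) = t(1) = 7, t(s(9)) = t(5) = 6.
Hence st = [8 5 3 2 9 1 4 7 6].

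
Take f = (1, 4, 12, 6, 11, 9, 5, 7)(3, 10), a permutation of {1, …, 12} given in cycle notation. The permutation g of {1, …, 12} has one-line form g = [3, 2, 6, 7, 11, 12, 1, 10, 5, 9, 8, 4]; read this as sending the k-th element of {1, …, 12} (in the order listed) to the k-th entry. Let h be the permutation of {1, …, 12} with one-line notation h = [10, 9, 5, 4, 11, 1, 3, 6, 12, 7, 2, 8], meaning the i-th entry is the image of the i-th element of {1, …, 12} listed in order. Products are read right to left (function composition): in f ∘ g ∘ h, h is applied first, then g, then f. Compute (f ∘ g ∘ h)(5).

(f ∘ g ∘ h)(5) = f(g(h(5))). h(5) = 11, then g(11) = 8, then f(8) = 8, so the result is 8.

8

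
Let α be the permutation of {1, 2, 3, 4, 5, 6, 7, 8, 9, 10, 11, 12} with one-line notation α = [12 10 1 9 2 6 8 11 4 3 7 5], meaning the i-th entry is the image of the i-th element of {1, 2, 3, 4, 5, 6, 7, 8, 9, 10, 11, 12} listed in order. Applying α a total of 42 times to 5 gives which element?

5

Tracing 5 → 2 → … returns to 5 after 6 steps, so 5 lies in a 6-cycle (1 12 5 2 10 3).
Since the cycle has length 6, α^42 acts on it the same as α^0 (42 mod 6 = 0).
So α^42(5) = 5.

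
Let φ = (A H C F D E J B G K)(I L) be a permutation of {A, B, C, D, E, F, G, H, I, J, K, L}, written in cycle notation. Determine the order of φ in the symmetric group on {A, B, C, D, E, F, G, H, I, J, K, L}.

The cycle type of φ is (10, 2).
The order is lcm(10, 2) = 10.

10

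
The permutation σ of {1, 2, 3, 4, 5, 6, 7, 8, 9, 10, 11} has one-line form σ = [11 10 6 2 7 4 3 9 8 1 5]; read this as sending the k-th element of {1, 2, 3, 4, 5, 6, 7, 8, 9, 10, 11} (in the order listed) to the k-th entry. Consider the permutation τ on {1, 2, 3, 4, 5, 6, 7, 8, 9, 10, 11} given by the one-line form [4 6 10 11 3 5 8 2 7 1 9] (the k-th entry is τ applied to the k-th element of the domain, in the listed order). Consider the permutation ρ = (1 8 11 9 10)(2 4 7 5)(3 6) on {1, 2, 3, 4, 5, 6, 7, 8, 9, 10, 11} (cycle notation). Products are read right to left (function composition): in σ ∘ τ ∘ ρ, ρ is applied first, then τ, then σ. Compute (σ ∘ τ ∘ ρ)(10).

Chase 10: ρ(10) = 1; τ(1) = 4; σ(4) = 2. Hence (σ ∘ τ ∘ ρ)(10) = 2.

2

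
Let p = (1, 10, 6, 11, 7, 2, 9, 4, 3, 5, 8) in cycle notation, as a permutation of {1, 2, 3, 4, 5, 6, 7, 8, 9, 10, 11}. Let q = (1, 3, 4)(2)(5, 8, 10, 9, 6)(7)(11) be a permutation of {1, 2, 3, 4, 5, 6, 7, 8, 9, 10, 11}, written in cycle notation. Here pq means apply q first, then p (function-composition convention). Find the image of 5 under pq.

1

First apply q: q(5) = 8, then p(8) = 1. Thus (pq)(5) = 1.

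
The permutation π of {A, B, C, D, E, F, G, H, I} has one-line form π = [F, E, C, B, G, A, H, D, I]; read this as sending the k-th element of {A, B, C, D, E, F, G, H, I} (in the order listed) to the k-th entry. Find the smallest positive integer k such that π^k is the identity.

10

The disjoint-cycle form of π has cycle lengths 5, 2, 1, 1.
The order of π is the least common multiple of its cycle lengths: lcm(5, 2) = 10.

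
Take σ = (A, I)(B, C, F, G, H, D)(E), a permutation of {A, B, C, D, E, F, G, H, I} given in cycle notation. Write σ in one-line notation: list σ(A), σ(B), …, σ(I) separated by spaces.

I C F B E G H D A

Image by image: A→I, B→C, C→F, D→B, E→E, F→G, G→H, H→D, I→A.
So the one-line form is I C F B E G H D A.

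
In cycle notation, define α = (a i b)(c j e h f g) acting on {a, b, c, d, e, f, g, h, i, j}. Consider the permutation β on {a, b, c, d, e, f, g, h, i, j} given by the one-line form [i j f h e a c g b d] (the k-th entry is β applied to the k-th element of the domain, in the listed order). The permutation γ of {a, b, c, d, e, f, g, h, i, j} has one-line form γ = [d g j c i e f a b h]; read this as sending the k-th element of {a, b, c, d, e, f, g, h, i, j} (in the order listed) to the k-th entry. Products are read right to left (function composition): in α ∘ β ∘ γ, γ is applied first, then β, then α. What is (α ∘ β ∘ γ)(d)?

(α ∘ β ∘ γ)(d) = α(β(γ(d))). γ(d) = c, then β(c) = f, then α(f) = g, so the result is g.

g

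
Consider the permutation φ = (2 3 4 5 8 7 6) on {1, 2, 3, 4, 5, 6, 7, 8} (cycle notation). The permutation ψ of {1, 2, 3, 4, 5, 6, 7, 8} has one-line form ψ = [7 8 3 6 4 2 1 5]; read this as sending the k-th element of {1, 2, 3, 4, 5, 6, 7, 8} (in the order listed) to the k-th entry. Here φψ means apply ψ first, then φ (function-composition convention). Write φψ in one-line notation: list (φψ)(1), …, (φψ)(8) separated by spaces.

6 7 4 2 5 3 1 8

For each element, apply ψ then φ: 1 → 7 → 6; 2 → 8 → 7; 3 → 3 → 4; 4 → 6 → 2; 5 → 4 → 5; 6 → 2 → 3; 7 → 1 → 1; 8 → 5 → 8.
So φψ in one-line form is 6 7 4 2 5 3 1 8.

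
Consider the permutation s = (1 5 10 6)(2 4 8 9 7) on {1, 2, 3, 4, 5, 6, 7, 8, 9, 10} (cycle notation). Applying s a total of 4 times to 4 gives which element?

4 lies in the 5-cycle (2 4 8 9 7).
Advancing 4 steps from 4: 4 → 8 → 9 → 7 → 2.

2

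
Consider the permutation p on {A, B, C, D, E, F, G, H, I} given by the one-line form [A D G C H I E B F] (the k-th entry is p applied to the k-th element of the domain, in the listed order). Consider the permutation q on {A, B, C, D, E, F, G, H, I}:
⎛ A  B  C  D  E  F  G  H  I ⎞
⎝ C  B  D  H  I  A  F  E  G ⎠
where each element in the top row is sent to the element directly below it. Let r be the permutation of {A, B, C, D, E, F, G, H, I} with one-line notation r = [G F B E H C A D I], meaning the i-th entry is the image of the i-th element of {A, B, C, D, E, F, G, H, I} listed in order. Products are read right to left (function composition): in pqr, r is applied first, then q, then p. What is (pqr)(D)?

Chase D: r(D) = E; q(E) = I; p(I) = F. Hence (pqr)(D) = F.

F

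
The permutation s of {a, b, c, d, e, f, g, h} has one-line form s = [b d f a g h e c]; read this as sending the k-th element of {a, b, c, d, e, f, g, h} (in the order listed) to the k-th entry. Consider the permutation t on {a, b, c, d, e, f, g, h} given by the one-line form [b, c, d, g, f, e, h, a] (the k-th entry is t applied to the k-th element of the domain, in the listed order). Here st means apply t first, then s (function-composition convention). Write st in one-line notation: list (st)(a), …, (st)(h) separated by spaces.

(st)(x) = s(t(x)). Computing each image: s(t(a)) = s(b) = d, s(t(b)) = s(c) = f, s(t(c)) = s(d) = a, s(t(d)) = s(g) = e, s(t(e)) = s(f) = h, s(t(f)) = s(e) = g, s(t(g)) = s(h) = c, s(t(h)) = s(a) = b.
Hence st = [d f a e h g c b].

d f a e h g c b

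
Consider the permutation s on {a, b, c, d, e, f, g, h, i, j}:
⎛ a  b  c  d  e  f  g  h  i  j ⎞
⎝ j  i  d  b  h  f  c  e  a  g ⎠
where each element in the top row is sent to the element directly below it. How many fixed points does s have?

1

The fixed points (elements with s(x) = x) are {f}, so there is 1.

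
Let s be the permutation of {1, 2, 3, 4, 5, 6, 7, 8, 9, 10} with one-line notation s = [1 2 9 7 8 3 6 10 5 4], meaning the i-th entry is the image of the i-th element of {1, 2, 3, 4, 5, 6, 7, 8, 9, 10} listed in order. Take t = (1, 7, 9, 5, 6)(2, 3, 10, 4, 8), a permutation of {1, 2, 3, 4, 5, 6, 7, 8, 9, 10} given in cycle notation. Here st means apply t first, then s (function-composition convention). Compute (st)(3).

4

t(3) = 10, then s(10) = 4; composing gives (st)(3) = 4.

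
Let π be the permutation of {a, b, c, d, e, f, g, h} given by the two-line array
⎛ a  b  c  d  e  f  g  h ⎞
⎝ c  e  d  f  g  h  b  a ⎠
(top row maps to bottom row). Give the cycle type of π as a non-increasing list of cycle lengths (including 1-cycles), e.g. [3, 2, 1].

[5, 3]

The disjoint cycles are (a c d f h)(b e g), with lengths 5, 3 in non-increasing order.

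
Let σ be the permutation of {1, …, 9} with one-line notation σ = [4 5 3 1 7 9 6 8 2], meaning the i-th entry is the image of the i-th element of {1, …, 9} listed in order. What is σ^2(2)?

Tracing 2 → 5 → … returns to 2 after 5 steps, so 2 lies in a 5-cycle (2 5 7 6 9).
Advancing 2 steps from 2: 2 → 5 → 7.

7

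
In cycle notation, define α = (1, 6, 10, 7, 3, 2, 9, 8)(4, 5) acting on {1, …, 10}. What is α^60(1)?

3

1 lies in the 8-cycle (1, 6, 10, 7, 3, 2, 9, 8).
On an 8-cycle, α^8 is the identity, so α^60 = α^4 there (60 ≡ 4 mod 8).
Advancing 4 steps from 1: 1 → 6 → 10 → 7 → 3.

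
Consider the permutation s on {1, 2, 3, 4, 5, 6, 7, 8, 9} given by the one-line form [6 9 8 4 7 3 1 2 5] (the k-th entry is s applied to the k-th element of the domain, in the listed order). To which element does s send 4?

4 is element number 4 of the domain, and entry number 4 of the one-line form is 4, so s(4) = 4.

4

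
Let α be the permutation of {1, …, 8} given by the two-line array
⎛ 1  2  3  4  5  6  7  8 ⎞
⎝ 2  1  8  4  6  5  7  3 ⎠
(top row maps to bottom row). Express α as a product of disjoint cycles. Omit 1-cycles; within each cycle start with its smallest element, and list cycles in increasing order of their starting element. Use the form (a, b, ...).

(1, 2)(3, 8)(5, 6)

Iterating α from 1 gives 1 → 2 → 1; that is the 2-cycle (1, 2).
Repeating from the next unused element and collecting all non-trivial cycles gives (1, 2)(3, 8)(5, 6).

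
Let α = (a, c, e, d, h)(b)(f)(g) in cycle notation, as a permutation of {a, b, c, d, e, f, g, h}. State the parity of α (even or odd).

even

The cycle lengths are 5, 1, 1, 1.
A cycle is odd iff its length is even; α has 0 even-length cycles, so sgn(α) = (−1)^0 and α is even.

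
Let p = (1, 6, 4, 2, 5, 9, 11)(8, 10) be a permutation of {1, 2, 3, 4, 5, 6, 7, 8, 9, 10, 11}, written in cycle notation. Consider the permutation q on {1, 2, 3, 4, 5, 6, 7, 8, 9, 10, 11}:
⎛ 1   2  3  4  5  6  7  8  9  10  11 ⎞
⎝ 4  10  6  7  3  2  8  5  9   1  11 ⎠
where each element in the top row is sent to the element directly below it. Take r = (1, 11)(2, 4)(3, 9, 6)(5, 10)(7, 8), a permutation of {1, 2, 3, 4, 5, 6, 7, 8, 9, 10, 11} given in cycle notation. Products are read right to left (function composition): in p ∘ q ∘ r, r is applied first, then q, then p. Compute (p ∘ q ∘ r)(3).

(p ∘ q ∘ r)(3) = p(q(r(3))). r(3) = 9, then q(9) = 9, then p(9) = 11, so the result is 11.

11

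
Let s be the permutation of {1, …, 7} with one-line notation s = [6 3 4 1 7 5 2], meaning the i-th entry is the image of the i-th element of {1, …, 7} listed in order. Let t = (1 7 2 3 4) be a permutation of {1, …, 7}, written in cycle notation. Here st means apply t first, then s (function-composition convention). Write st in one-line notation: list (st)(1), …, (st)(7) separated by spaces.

2 4 1 6 7 5 3

Chase each element through t then s: 1 → 7 → 2; 2 → 3 → 4; 3 → 4 → 1; 4 → 1 → 6; 5 → 5 → 7; 6 → 6 → 5; 7 → 2 → 3.
So st in one-line form is 2 4 1 6 7 5 3.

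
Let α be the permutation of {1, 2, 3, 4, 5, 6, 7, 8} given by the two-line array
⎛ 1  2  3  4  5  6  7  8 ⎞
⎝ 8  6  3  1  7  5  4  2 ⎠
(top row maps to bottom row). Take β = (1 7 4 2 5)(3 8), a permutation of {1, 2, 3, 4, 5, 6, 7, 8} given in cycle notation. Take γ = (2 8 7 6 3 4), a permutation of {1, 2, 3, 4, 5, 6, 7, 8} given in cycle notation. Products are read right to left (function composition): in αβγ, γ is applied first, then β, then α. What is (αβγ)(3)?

(αβγ)(3) = α(β(γ(3))). γ(3) = 4, then β(4) = 2, then α(2) = 6, so the result is 6.

6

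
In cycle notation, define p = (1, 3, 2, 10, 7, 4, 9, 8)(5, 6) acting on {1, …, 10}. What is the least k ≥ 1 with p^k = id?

8

The disjoint cycles have lengths 8, 2.
Since disjoint cycles commute, ord(p) = lcm(8, 2) = 8.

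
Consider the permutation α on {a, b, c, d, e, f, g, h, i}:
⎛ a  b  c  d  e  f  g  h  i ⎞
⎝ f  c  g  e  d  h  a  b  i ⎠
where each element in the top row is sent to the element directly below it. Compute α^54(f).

Tracing f → h → … returns to f after 6 steps, so f lies in a 6-cycle (a, f, h, b, c, g).
Powers repeat with period 6 on this cycle, and 54 mod 6 = 0, so α^54(f) = α^0(f).
So α^54(f) = f.

f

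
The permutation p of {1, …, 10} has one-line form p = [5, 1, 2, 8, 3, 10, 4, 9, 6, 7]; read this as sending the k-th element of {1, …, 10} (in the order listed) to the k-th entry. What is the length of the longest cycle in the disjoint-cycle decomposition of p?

Decomposing into disjoint cycles gives (1, 5, 3, 2)(4, 8, 9, 6, 10, 7); the longest has length 6.

6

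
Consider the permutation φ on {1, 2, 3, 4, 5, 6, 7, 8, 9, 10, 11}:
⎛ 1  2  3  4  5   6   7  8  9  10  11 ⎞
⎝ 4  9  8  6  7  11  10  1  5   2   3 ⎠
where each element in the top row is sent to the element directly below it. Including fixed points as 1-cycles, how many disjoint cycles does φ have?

The cycle decomposition is (1, 4, 6, 11, 3, 8)(2, 9, 5, 7, 10), which has 2 cycles (counting 1-cycles).

2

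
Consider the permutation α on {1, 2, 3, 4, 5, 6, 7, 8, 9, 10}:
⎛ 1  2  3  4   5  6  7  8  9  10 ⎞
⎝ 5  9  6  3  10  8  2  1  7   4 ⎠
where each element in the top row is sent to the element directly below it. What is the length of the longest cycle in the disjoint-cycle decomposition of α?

Decomposing into disjoint cycles gives (1 5 10 4 3 6 8)(2 9 7); the longest has length 7.

7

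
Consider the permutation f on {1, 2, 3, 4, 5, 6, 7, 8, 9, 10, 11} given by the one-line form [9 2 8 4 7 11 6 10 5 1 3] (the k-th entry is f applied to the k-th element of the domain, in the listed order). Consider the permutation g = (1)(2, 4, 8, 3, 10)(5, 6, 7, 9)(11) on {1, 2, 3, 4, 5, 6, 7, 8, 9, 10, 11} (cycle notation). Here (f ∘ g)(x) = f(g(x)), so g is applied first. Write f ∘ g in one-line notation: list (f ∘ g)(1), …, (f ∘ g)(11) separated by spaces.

Chase each element through g then f: 1 → 1 → 9; 2 → 4 → 4; 3 → 10 → 1; 4 → 8 → 10; 5 → 6 → 11; 6 → 7 → 6; 7 → 9 → 5; 8 → 3 → 8; 9 → 5 → 7; 10 → 2 → 2; 11 → 11 → 3.
Collecting the images, f ∘ g = [9 4 1 10 11 6 5 8 7 2 3].

9 4 1 10 11 6 5 8 7 2 3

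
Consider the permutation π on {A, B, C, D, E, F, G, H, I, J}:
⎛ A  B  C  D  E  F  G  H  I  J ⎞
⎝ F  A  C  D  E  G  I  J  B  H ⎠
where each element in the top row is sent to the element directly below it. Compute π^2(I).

Tracing I → B → … returns to I after 5 steps, so I lies in a 5-cycle (A, F, G, I, B).
Advancing 2 steps from I: I → B → A.

A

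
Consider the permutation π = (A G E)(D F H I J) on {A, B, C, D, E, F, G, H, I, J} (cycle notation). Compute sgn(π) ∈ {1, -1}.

The cycle lengths are 5, 3, 1, 1.
A cycle of length ℓ contributes ℓ−1 transpositions, so π is a product of 4 + 2 = 6 transpositions — even.

1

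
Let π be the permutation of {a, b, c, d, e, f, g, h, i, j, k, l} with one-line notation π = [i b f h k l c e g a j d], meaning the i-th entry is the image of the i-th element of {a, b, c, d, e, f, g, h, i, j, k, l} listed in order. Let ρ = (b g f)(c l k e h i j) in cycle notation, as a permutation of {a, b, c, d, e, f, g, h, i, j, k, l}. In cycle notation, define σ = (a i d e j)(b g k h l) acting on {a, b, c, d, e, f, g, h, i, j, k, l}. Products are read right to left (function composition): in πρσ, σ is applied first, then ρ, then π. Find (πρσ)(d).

e

Chase d: σ(d) = e; ρ(e) = h; π(h) = e. Hence (πρσ)(d) = e.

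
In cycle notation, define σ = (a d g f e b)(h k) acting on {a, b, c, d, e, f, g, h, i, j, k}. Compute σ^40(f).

f lies in the 6-cycle (a d g f e b).
Powers repeat with period 6 on this cycle, and 40 mod 6 = 4, so σ^40(f) = σ^4(f).
Advancing 4 steps from f: f → e → b → a → d.

d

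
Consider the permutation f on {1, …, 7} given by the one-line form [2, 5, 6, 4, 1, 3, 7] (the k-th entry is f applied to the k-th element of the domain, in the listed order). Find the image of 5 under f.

5 is element number 5 of the domain, and entry number 5 of the one-line form is 1, so f(5) = 1.

1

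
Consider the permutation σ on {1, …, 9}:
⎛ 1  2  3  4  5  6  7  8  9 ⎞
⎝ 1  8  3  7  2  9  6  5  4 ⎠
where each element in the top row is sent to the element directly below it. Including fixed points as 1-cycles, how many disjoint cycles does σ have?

4

The cycle decomposition is (1)(2 8 5)(3)(4 7 6 9), which has 4 cycles (counting 1-cycles).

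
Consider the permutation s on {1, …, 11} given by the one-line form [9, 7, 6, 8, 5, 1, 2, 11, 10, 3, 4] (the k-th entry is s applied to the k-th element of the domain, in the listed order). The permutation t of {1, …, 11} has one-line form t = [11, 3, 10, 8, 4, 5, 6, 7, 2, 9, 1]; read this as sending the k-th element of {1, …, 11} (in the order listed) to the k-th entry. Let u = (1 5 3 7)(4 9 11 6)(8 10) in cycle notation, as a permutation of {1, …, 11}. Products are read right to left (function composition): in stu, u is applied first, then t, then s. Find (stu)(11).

Apply the permutations in order: u(11) = 6, then t(6) = 5, then s(5) = 5. So (stu)(11) = 5.

5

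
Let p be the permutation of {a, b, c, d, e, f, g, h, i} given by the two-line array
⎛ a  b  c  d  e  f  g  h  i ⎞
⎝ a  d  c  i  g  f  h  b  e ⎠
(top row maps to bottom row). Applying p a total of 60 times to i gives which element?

i

Tracing i → e → … returns to i after 6 steps, so i lies in a 6-cycle (b d i e g h).
Powers repeat with period 6 on this cycle, and 60 mod 6 = 0, so p^60(i) = p^0(i).
So p^60(i) = i.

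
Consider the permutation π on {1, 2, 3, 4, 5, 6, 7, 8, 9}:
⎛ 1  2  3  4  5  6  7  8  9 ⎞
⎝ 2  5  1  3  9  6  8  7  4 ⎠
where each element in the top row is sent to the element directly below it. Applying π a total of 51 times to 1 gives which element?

Tracing 1 → 2 → … returns to 1 after 6 steps, so 1 lies in a 6-cycle (1, 2, 5, 9, 4, 3).
Since the cycle has length 6, π^51 acts on it the same as π^3 (51 mod 6 = 3).
Advancing 3 steps from 1: 1 → 2 → 5 → 9.

9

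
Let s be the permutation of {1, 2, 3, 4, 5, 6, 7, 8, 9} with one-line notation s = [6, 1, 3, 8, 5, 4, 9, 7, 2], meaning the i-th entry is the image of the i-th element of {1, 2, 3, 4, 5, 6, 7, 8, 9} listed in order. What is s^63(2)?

2

Tracing 2 → 1 → … returns to 2 after 7 steps, so 2 lies in a 7-cycle (1, 6, 4, 8, 7, 9, 2).
Powers repeat with period 7 on this cycle, and 63 mod 7 = 0, so s^63(2) = s^0(2).
So s^63(2) = 2.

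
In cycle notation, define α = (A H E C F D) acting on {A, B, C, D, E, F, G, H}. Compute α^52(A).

A lies in the 6-cycle (A H E C F D).
Since the cycle has length 6, α^52 acts on it the same as α^4 (52 mod 6 = 4).
Advancing 4 steps from A: A → H → E → C → F.

F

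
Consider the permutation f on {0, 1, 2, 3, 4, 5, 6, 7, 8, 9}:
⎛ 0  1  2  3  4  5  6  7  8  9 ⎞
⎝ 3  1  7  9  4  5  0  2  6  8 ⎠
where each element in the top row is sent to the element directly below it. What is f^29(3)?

Tracing 3 → 9 → … returns to 3 after 5 steps, so 3 lies in a 5-cycle (0 3 9 8 6).
Since the cycle has length 5, f^29 acts on it the same as f^4 (29 mod 5 = 4).
Advancing 4 steps from 3: 3 → 9 → 8 → 6 → 0.

0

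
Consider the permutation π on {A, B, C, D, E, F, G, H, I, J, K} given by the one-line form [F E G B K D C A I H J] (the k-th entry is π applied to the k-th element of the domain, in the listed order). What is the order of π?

8

Decomposing into disjoint cycles gives cycle lengths 8, 2, 1.
The order is lcm(8, 2) = 8.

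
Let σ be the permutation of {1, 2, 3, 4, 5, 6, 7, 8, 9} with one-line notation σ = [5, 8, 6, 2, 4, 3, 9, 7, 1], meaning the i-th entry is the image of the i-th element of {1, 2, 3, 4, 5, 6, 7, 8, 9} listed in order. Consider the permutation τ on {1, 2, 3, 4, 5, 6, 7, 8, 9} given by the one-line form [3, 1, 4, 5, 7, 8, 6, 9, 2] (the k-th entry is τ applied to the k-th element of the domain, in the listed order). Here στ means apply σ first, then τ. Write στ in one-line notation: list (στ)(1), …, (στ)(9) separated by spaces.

Chase each element through σ then τ: 1 → 5 → 7; 2 → 8 → 9; 3 → 6 → 8; 4 → 2 → 1; 5 → 4 → 5; 6 → 3 → 4; 7 → 9 → 2; 8 → 7 → 6; 9 → 1 → 3.
So στ in one-line form is 7 9 8 1 5 4 2 6 3.

7 9 8 1 5 4 2 6 3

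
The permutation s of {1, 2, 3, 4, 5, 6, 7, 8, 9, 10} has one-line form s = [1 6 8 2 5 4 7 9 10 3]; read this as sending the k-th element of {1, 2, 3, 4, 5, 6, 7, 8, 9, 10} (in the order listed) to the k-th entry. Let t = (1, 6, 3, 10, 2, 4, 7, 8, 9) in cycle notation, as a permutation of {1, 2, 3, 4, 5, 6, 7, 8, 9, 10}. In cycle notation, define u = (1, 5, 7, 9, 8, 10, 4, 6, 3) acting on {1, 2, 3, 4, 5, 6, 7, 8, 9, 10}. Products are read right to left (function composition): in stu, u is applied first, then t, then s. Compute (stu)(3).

4

Chase 3: u(3) = 1; t(1) = 6; s(6) = 4. Hence (stu)(3) = 4.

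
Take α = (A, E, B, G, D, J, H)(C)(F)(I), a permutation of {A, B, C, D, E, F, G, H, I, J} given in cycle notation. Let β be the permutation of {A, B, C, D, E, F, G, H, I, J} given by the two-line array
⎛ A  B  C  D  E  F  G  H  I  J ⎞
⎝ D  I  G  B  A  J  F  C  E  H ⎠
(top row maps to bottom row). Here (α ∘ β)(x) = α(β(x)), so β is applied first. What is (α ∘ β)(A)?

J

(α ∘ β)(A) = α(β(A)). β(A) = D, then α(D) = J. So (α ∘ β)(A) = J.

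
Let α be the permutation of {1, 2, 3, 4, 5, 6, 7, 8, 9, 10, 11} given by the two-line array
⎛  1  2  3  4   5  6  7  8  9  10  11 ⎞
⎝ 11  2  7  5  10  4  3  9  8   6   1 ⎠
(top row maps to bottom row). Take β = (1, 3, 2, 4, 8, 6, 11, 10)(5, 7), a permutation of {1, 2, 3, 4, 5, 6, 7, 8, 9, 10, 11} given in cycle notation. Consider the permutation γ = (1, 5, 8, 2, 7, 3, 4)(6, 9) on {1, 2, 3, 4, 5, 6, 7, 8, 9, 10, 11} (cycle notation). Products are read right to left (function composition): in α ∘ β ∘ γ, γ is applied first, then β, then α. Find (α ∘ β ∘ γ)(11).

Chase 11: γ(11) = 11; β(11) = 10; α(10) = 6. Hence (α ∘ β ∘ γ)(11) = 6.

6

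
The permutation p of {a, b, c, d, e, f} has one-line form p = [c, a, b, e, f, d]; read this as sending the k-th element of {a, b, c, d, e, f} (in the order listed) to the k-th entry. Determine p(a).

c

a is element number 1 of the domain, and entry number 1 of the one-line form is c, so p(a) = c.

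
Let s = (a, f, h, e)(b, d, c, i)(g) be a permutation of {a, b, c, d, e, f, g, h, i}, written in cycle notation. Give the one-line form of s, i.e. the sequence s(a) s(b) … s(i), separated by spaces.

Each element maps to the next entry in its cycle (wrapping to the front): a→f, b→d, c→i, d→c, e→a, f→h, g→g, h→e, i→b.
Listing these in domain order gives f d i c a h g e b.

f d i c a h g e b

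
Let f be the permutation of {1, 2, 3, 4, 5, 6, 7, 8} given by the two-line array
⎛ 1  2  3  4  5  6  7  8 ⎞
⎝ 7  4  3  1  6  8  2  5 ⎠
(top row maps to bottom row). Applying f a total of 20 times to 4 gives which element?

4

Tracing 4 → 1 → … returns to 4 after 4 steps, so 4 lies in a 4-cycle (1, 7, 2, 4).
Powers repeat with period 4 on this cycle, and 20 mod 4 = 0, so f^20(4) = f^0(4).
So f^20(4) = 4.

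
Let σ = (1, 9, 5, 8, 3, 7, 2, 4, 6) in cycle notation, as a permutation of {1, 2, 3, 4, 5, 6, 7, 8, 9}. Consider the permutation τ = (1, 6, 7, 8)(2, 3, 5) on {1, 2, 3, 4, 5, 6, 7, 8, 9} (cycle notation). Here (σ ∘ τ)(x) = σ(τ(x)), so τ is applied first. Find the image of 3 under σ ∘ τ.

8

τ(3) = 5, then σ(5) = 8; composing gives (σ ∘ τ)(3) = 8.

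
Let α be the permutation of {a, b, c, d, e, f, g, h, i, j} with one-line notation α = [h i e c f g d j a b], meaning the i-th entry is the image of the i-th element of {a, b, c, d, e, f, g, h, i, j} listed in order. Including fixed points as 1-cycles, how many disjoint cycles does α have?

2

The cycle decomposition is (a h j b i)(c e f g d), which has 2 cycles (counting 1-cycles).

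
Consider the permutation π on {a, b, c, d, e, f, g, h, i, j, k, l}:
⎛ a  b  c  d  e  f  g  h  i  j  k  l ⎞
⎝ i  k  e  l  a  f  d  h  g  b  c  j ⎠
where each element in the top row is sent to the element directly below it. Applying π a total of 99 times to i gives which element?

a

Tracing i → g → … returns to i after 10 steps, so i lies in a 10-cycle (a i g d l j b k c e).
Since the cycle has length 10, π^99 acts on it the same as π^9 (99 mod 10 = 9).
Stepping 9 places around the cycle: i → g → d → l → j → b → k → c → e → a.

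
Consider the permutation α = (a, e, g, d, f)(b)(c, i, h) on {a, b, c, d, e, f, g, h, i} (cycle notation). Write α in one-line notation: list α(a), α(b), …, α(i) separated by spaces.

e b i f g a d c h

Image by image: a→e, b→b, c→i, d→f, e→g, f→a, g→d, h→c, i→h.
Listing these in domain order gives e b i f g a d c h.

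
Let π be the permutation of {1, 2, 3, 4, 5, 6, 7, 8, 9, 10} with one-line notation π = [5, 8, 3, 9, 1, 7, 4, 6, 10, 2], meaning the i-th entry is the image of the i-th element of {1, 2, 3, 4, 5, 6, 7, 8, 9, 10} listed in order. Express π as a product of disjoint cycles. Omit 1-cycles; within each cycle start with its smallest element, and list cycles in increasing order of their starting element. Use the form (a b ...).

(1 5)(2 8 6 7 4 9 10)

From 1: 1 → 5 → 1, closing the cycle (1 5).
Repeating from the next unused element and collecting all non-trivial cycles gives (1 5)(2 8 6 7 4 9 10).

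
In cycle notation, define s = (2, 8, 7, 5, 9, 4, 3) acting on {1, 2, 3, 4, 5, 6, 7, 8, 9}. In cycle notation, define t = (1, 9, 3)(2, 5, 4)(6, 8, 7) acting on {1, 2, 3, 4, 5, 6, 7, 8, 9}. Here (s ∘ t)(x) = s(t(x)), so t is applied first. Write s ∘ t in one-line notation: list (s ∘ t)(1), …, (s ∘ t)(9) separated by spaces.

(s ∘ t)(x) = s(t(x)). Computing each image: s(t(1)) = s(9) = 4, s(t(2)) = s(5) = 9, s(t(3)) = s(1) = 1, s(t(4)) = s(2) = 8, s(t(5)) = s(4) = 3, s(t(6)) = s(8) = 7, s(t(7)) = s(6) = 6, s(t(8)) = s(7) = 5, s(t(9)) = s(3) = 2.
Hence s ∘ t = [4 9 1 8 3 7 6 5 2].

4 9 1 8 3 7 6 5 2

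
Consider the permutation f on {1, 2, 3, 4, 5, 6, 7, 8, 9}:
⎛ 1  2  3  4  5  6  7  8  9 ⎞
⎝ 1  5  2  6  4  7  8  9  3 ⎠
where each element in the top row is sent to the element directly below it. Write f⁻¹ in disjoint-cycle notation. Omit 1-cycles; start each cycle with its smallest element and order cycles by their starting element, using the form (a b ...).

The cycle decomposition of f is (2 5 4 6 7 8 9 3).
Reversing each cycle (and rotating so the smallest element leads) gives f⁻¹ = (2 3 9 8 7 6 4 5).

(2 3 9 8 7 6 4 5)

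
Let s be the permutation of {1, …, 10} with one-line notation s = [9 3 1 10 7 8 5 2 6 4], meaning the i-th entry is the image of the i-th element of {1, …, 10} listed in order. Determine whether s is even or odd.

In disjoint-cycle form the cycle lengths are 6, 2, 2.
A cycle is odd iff its length is even; s has 3 even-length cycles, so sgn(s) = (−1)^3 and s is odd.

odd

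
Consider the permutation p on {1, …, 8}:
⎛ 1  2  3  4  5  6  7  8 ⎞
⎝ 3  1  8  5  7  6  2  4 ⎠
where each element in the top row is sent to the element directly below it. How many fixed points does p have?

1

The fixed points (elements with p(x) = x) are {6}, so there is 1.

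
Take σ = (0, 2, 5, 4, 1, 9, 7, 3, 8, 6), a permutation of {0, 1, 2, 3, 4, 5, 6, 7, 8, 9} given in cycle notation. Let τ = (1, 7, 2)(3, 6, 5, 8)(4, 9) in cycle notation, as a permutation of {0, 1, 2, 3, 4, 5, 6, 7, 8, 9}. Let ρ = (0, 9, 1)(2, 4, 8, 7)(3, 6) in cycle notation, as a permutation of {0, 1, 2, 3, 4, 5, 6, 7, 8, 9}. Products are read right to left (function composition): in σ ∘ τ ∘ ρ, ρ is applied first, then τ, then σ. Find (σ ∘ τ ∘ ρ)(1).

2

Apply the permutations in order: ρ(1) = 0, then τ(0) = 0, then σ(0) = 2. So (σ ∘ τ ∘ ρ)(1) = 2.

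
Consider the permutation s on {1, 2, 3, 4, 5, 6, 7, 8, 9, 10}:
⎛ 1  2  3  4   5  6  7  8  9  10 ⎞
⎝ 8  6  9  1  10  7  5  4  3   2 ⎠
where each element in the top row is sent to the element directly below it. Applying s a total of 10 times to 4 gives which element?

Tracing 4 → 1 → … returns to 4 after 3 steps, so 4 lies in a 3-cycle (1, 8, 4).
On a 3-cycle, s^3 is the identity, so s^10 = s^1 there (10 ≡ 1 mod 3).
Stepping 1 place around the cycle: 4 → 1.

1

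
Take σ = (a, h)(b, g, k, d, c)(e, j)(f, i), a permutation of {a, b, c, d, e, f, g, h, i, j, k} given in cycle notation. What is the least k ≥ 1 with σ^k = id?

The cycle type of σ is (5, 2, 2, 2).
The order of σ is the least common multiple of its cycle lengths: lcm(5, 2, 2, 2) = 10.

10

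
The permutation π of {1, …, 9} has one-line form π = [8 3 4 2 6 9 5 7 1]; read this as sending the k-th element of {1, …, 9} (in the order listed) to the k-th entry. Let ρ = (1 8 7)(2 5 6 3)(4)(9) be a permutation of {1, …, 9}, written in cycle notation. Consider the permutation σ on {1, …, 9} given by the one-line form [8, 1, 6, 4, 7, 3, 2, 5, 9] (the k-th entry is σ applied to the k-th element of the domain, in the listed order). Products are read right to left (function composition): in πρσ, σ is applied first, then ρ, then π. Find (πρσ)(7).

6

Apply the permutations in order: σ(7) = 2, then ρ(2) = 5, then π(5) = 6. So (πρσ)(7) = 6.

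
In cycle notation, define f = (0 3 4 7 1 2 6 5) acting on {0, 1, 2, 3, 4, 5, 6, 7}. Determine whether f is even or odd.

The cycle lengths are 8.
A cycle is odd iff its length is even; f has 1 even-length cycle, so sgn(f) = (−1)^1 and f is odd.

odd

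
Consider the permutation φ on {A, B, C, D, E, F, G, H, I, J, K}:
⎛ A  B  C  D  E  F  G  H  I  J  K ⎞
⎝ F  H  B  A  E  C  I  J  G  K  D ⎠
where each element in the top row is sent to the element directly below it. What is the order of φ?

8

Writing φ as disjoint cycles, the cycle lengths are 8, 2, 1.
Since disjoint cycles commute, ord(φ) = lcm(8, 2) = 8.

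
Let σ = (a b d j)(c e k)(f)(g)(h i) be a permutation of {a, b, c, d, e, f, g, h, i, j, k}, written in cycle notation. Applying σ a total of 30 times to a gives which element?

a lies in the 4-cycle (a b d j).
On a 4-cycle, σ^4 is the identity, so σ^30 = σ^2 there (30 ≡ 2 mod 4).
Stepping 2 places around the cycle: a → b → d.

d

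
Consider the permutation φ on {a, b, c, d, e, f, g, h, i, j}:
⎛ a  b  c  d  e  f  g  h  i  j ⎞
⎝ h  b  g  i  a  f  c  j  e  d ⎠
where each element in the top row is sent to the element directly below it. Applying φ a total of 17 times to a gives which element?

Tracing a → h → … returns to a after 6 steps, so a lies in a 6-cycle (a, h, j, d, i, e).
Since the cycle has length 6, φ^17 acts on it the same as φ^5 (17 mod 6 = 5).
Stepping 5 places around the cycle: a → h → j → d → i → e.

e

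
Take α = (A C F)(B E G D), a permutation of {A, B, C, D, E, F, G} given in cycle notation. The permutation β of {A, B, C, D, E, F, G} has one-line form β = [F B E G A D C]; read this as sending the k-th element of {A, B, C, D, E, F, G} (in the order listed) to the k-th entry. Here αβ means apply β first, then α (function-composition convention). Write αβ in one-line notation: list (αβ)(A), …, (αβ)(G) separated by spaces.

For each element, apply β then α: A → F → A; B → B → E; C → E → G; D → G → D; E → A → C; F → D → B; G → C → F.
So αβ in one-line form is A E G D C B F.

A E G D C B F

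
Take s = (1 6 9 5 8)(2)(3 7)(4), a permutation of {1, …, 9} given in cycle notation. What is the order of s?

The disjoint cycles have lengths 5, 2, 1, 1.
The order is lcm(5, 2) = 10.

10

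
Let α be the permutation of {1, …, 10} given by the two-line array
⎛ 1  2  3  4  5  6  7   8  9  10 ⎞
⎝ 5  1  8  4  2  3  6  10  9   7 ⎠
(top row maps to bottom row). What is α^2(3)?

Tracing 3 → 8 → … returns to 3 after 5 steps, so 3 lies in a 5-cycle (3 8 10 7 6).
Advancing 2 steps from 3: 3 → 8 → 10.

10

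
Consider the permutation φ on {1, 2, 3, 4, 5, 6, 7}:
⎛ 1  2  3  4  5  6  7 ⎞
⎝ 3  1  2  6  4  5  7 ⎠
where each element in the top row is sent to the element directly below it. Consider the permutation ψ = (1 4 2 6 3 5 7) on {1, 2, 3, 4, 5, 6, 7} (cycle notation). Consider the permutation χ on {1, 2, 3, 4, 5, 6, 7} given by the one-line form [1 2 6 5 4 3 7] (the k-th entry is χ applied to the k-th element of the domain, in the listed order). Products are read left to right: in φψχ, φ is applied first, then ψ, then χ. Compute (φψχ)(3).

(φψχ)(3) = χ(ψ(φ(3))). φ(3) = 2, then ψ(2) = 6, then χ(6) = 3, so the result is 3.

3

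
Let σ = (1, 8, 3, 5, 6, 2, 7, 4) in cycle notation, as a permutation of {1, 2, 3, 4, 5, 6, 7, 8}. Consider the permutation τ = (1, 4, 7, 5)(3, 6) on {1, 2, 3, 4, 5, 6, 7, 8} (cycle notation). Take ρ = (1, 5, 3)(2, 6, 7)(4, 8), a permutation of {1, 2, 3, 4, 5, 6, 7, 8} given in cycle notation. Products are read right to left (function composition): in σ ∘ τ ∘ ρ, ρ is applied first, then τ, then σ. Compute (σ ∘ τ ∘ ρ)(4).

3

Chase 4: ρ(4) = 8; τ(8) = 8; σ(8) = 3. Hence (σ ∘ τ ∘ ρ)(4) = 3.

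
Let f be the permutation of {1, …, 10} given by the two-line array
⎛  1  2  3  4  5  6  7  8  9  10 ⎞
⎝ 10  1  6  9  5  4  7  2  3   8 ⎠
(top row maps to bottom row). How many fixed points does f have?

The fixed points (elements with f(x) = x) are {5, 7}, so there are 2.

2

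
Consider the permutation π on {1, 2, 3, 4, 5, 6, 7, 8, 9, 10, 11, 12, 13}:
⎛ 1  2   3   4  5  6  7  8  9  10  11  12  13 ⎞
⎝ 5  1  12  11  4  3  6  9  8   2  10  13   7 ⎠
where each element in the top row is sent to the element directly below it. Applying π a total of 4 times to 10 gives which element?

Tracing 10 → 2 → … returns to 10 after 6 steps, so 10 lies in a 6-cycle (1 5 4 11 10 2).
Advancing 4 steps from 10: 10 → 2 → 1 → 5 → 4.

4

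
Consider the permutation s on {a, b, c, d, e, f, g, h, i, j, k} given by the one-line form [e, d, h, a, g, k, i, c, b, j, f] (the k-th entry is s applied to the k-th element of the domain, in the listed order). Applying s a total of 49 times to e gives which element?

g

Tracing e → g → … returns to e after 6 steps, so e lies in a 6-cycle (a e g i b d).
On a 6-cycle, s^6 is the identity, so s^49 = s^1 there (49 ≡ 1 mod 6).
Advancing 1 step from e: e → g.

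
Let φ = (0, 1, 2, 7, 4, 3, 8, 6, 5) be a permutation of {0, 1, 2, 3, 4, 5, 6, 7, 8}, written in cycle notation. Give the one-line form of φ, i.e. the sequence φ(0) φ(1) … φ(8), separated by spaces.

1 2 7 8 3 0 5 4 6

Each element maps to the next entry in its cycle (wrapping to the front): 0↦1, 1↦2, 2↦7, 3↦8, 4↦3, 5↦0, 6↦5, 7↦4, 8↦6.
Listing these in domain order gives 1 2 7 8 3 0 5 4 6.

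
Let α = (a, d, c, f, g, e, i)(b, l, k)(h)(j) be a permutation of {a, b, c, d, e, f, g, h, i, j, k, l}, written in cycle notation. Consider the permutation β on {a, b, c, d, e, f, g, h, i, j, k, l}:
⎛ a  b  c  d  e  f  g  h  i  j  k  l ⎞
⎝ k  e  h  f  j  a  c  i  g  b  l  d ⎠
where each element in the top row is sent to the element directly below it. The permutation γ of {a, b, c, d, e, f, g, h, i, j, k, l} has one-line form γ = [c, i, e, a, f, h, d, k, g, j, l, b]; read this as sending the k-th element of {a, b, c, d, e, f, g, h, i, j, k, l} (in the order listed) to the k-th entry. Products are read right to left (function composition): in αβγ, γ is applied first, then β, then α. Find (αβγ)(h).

k

Chase h: γ(h) = k; β(k) = l; α(l) = k. Hence (αβγ)(h) = k.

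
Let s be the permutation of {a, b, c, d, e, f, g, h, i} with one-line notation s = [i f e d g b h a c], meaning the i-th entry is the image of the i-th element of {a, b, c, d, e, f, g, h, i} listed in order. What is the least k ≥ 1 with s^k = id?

6

Decomposing into disjoint cycles gives cycle lengths 6, 2, 1.
The order is lcm(6, 2) = 6.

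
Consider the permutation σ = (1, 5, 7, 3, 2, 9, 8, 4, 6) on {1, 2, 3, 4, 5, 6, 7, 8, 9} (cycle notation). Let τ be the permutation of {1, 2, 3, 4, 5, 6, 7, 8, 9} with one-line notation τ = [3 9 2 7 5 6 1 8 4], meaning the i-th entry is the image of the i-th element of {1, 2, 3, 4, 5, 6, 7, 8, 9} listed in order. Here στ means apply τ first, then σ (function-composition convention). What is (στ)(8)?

4

(στ)(8) = σ(τ(8)). τ(8) = 8, then σ(8) = 4. So (στ)(8) = 4.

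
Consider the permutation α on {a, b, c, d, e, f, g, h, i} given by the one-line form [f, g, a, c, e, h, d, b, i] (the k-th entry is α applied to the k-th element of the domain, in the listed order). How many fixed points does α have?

The fixed points (elements with α(x) = x) are {e, i}, so there are 2.

2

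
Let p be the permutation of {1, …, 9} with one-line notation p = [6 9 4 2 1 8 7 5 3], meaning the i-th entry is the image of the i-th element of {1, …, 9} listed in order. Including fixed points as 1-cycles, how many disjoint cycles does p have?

The cycle decomposition is (1 6 8 5)(2 9 3 4)(7), which has 3 cycles (counting 1-cycles).

3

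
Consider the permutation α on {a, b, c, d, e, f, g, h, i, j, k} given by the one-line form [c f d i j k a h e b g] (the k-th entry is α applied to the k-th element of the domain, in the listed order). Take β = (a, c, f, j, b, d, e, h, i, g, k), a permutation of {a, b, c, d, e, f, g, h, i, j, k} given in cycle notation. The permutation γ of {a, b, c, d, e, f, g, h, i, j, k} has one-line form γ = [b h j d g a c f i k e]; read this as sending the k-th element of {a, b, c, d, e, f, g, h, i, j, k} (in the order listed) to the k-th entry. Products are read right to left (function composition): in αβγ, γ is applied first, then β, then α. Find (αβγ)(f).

Chase f: γ(f) = a; β(a) = c; α(c) = d. Hence (αβγ)(f) = d.

d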